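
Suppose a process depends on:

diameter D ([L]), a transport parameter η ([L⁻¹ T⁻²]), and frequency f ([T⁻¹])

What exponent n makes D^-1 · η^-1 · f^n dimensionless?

2

Balance the T exponent: (-1)·n from f, plus −(0) − (-2) = 2 from the rest, must sum to zero.
−n + 2 = 0, so n = 2.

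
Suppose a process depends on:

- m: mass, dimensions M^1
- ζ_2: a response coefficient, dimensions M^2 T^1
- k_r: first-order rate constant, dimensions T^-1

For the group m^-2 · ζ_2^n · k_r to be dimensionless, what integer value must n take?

1

Balance the M exponent: (2)·n from ζ_2, plus −2·(1) + (0) = -2 from the rest, must sum to zero.
2n − 2 = 0, so n = 1.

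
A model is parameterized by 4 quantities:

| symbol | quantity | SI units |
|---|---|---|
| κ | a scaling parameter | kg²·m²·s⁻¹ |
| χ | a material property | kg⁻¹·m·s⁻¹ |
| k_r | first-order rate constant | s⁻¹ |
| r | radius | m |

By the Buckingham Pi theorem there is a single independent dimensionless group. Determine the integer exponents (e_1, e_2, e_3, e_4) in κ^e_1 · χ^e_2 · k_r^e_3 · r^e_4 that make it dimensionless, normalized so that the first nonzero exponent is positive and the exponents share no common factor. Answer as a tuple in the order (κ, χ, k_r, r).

(1, 2, -3, -4)

M: e_1·(2) + e_2·(-1) + e_3·(0) + e_4·(0) = 0
L: e_1·(2) + e_2·(1) + e_3·(0) + e_4·(1) = 0
T: e_1·(-1) + e_2·(-1) + e_3·(-1) + e_4·(0) = 0
Solving this homogeneous linear system for the smallest-integer solution (first nonzero entry positive) gives (1, 2, -3, -4).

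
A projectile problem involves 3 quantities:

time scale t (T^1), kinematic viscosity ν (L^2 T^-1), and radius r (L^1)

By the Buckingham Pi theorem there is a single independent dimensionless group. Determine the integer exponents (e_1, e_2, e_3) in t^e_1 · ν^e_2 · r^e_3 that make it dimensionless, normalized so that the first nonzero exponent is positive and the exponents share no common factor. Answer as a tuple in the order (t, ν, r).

(1, 1, -2)

L: e_1·(0) + e_2·(2) + e_3·(1) = 0
T: e_1·(1) + e_2·(-1) + e_3·(0) = 0
Solving this homogeneous linear system for the smallest-integer solution (first nonzero entry positive) gives (1, 1, -2).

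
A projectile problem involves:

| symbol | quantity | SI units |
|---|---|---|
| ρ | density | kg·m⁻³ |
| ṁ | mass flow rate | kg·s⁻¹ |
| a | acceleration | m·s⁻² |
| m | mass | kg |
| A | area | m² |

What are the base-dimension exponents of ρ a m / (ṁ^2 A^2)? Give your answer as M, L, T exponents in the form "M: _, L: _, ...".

M: 0, L: -6, T: 0

Collect each base-dimension exponent across the product:
  M: (1) − 2·(1) + (0) + (1) − 2·(0) = 0
  L: (-3) − 2·(0) + (1) + (0) − 2·(2) = -6
  T: (0) − 2·(-1) + (-2) + (0) − 2·(0) = 0
So the dimensions are [L⁻⁶].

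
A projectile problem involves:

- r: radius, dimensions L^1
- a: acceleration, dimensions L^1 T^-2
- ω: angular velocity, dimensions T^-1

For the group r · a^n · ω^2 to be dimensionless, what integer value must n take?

Balance the L exponent: (1)·n from a, plus (1) + 2·(0) = 1 from the rest, must sum to zero.
n + 1 = 0, so n = -1.

-1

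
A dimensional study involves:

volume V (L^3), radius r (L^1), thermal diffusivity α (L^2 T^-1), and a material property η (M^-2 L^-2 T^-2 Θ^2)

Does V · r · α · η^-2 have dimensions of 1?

no

Sum the exponent of each base dimension across the product:
  M: [V]_M + [r]_M + [α]_M − 2·[η]_M = (0) + (0) + (0) − 2·(-2) = 4
  L: [V]_L + [r]_L + [α]_L − 2·[η]_L = (3) + (1) + (2) − 2·(-2) = 10
  T: [V]_T + [r]_T + [α]_T − 2·[η]_T = (0) + (0) + (-1) − 2·(-2) = 3
  Θ: [V]_Θ + [r]_Θ + [α]_Θ − 2·[η]_Θ = (0) + (0) + (0) − 2·(2) = -4
Net dimensions [M⁴ L¹⁰ T³ Θ⁻⁴] ≠ [1] — not dimensionless.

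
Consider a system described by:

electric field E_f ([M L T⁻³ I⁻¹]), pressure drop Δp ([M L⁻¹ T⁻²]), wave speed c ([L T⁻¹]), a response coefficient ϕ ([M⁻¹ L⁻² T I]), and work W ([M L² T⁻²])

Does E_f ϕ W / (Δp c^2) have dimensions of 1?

yes

Sum the exponent of each base dimension across the product:
  M: [E_f]_M − [Δp]_M − 2·[c]_M + [ϕ]_M + [W]_M = (1) − (1) − 2·(0) + (-1) + (1) = 0
  L: [E_f]_L − [Δp]_L − 2·[c]_L + [ϕ]_L + [W]_L = (1) − (-1) − 2·(1) + (-2) + (2) = 0
  T: [E_f]_T − [Δp]_T − 2·[c]_T + [ϕ]_T + [W]_T = (-3) − (-2) − 2·(-1) + (1) + (-2) = 0
  I: [E_f]_I − [Δp]_I − 2·[c]_I + [ϕ]_I + [W]_I = (-1) − (0) − 2·(0) + (1) + (0) = 0
All base exponents vanish — dimensionless.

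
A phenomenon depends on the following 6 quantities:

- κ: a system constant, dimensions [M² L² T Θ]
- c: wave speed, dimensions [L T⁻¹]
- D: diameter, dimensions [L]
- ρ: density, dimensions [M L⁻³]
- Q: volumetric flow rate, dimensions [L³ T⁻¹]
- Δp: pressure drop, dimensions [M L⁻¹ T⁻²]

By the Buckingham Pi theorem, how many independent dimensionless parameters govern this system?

There are 6 variables and 4 base dimensions (M, L, T, Θ).
The dimension matrix has rank 4.
Independent dimensionless groups: 6 − 4 = 2.

2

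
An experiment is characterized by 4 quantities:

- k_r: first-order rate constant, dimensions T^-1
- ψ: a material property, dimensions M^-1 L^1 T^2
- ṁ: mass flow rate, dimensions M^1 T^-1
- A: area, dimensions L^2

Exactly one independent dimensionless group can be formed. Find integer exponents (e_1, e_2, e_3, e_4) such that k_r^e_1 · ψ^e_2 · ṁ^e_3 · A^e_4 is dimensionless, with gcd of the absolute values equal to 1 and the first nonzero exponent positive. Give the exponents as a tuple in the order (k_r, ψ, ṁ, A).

(2, 2, 2, -1)

M: e_1·(0) + e_2·(-1) + e_3·(1) + e_4·(0) = 0
L: e_1·(0) + e_2·(1) + e_3·(0) + e_4·(2) = 0
T: e_1·(-1) + e_2·(2) + e_3·(-1) + e_4·(0) = 0
Solving this homogeneous linear system for the smallest-integer solution (first nonzero entry positive) gives (2, 2, 2, -1).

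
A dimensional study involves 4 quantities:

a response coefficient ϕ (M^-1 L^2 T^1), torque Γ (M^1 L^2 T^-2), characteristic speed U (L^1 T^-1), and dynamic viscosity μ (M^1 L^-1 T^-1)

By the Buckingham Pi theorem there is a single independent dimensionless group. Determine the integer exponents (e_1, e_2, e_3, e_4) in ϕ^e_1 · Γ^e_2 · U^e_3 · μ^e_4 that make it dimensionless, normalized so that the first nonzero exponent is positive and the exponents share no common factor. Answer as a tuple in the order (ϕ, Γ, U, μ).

M: e_1·(-1) + e_2·(1) + e_3·(0) + e_4·(1) = 0
L: e_1·(2) + e_2·(2) + e_3·(1) + e_4·(-1) = 0
T: e_1·(1) + e_2·(-2) + e_3·(-1) + e_4·(-1) = 0
Solving this homogeneous linear system for the smallest-integer solution (first nonzero entry positive) gives (2, -1, 1, 3).

(2, -1, 1, 3)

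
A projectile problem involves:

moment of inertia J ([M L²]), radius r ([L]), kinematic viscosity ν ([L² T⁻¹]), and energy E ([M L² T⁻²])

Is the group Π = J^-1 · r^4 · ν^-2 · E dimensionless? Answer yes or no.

yes

Sum the exponent of each base dimension across the product:
  M: −[J]_M + 4·[r]_M − 2·[ν]_M + [E]_M = −(1) + 4·(0) − 2·(0) + (1) = 0
  L: −[J]_L + 4·[r]_L − 2·[ν]_L + [E]_L = −(2) + 4·(1) − 2·(2) + (2) = 0
  T: −[J]_T + 4·[r]_T − 2·[ν]_T + [E]_T = −(0) + 4·(0) − 2·(-1) + (-2) = 0
All base exponents vanish — dimensionless.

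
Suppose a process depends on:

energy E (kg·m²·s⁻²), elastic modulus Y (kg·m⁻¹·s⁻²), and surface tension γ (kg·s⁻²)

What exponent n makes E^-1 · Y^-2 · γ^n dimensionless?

3

Balance the M exponent: (1)·n from γ, plus −(1) − 2·(1) = -3 from the rest, must sum to zero.
n − 3 = 0, so n = 3.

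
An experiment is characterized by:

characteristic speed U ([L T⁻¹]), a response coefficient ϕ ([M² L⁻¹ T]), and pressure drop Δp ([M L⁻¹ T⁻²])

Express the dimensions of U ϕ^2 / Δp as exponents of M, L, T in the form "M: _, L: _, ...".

Collect each base-dimension exponent across the product:
  M: (0) + 2·(2) − (1) = 3
  L: (1) + 2·(-1) − (-1) = 0
  T: (-1) + 2·(1) − (-2) = 3
So the dimensions are [M³ T³].

M: 3, L: 0, T: 3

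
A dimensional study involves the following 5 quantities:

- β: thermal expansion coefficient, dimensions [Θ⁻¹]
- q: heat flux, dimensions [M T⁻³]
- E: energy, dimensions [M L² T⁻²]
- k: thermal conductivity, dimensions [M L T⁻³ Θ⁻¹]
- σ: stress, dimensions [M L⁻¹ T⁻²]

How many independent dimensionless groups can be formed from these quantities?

There are 5 variables and 4 base dimensions (M, L, T, Θ).
The dimension matrix has rank 4.
Independent dimensionless groups: 5 − 4 = 1.

1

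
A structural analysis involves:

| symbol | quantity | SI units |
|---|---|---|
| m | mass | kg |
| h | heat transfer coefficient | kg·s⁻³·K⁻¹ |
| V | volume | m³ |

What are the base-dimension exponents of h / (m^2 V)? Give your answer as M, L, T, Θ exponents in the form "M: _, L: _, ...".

M: -1, L: -3, T: -3, Θ: -1

Collect each base-dimension exponent across the product:
  M: −2·(1) + (1) − (0) = -1
  L: −2·(0) + (0) − (3) = -3
  T: −2·(0) + (-3) − (0) = -3
  Θ: −2·(0) + (-1) − (0) = -1
So the dimensions are [M⁻¹ L⁻³ T⁻³ Θ⁻¹].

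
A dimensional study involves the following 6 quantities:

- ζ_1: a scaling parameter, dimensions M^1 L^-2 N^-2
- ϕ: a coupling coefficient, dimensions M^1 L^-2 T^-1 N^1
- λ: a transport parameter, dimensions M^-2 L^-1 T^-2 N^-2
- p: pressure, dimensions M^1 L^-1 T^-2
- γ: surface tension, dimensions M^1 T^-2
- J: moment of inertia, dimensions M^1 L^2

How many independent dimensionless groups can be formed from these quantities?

There are 6 variables and 4 base dimensions (M, L, T, N).
The dimension matrix has rank 4.
Independent dimensionless groups: 6 − 4 = 2.

2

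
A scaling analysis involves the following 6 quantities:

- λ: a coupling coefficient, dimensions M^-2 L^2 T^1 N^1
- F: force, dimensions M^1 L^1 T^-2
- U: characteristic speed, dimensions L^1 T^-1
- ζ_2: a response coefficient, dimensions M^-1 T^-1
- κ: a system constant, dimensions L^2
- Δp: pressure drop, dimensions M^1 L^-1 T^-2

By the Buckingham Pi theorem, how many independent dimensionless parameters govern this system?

2

There are 6 variables and 4 base dimensions (M, L, T, N).
The dimension matrix has rank 4.
Independent dimensionless groups: 6 − 4 = 2.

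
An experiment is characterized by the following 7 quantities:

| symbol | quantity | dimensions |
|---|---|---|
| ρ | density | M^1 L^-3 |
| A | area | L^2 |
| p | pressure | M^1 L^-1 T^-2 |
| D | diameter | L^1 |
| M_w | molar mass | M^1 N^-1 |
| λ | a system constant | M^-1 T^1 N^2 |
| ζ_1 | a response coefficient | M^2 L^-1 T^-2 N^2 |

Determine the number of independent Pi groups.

There are 7 variables and 4 base dimensions (M, L, T, N).
The dimension matrix has rank 4.
Independent dimensionless groups: 7 − 4 = 3.

3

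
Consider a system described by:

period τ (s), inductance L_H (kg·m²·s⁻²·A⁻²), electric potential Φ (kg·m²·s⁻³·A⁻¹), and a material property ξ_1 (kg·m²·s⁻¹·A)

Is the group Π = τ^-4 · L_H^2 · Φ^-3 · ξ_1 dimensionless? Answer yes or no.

Sum the exponent of each base dimension across the product:
  M: −4·[τ]_M + 2·[L_H]_M − 3·[Φ]_M + [ξ_1]_M = −4·(0) + 2·(1) − 3·(1) + (1) = 0
  L: −4·[τ]_L + 2·[L_H]_L − 3·[Φ]_L + [ξ_1]_L = −4·(0) + 2·(2) − 3·(2) + (2) = 0
  T: −4·[τ]_T + 2·[L_H]_T − 3·[Φ]_T + [ξ_1]_T = −4·(1) + 2·(-2) − 3·(-3) + (-1) = 0
  I: −4·[τ]_I + 2·[L_H]_I − 3·[Φ]_I + [ξ_1]_I = −4·(0) + 2·(-2) − 3·(-1) + (1) = 0
All base exponents vanish — dimensionless.

yes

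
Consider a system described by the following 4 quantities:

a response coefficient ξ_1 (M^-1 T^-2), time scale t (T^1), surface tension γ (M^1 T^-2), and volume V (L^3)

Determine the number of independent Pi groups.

1

There are 4 variables and 3 base dimensions (M, L, T).
The dimension matrix has rank 3.
Independent dimensionless groups: 4 − 3 = 1.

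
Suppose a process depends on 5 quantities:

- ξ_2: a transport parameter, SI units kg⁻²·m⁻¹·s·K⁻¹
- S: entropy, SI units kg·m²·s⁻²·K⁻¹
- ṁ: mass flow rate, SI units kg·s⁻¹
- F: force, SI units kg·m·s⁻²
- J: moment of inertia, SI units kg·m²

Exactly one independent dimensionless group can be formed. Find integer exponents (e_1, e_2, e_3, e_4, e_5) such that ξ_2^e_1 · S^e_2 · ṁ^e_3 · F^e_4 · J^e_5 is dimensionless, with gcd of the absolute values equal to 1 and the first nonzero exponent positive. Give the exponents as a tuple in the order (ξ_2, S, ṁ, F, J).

M: e_1·(-2) + e_2·(1) + e_3·(1) + e_4·(1) + e_5·(1) = 0
L: e_1·(-1) + e_2·(2) + e_3·(0) + e_4·(1) + e_5·(2) = 0
T: e_1·(1) + e_2·(-2) + e_3·(-1) + e_4·(-2) + e_5·(0) = 0
Θ: e_1·(-1) + e_2·(-1) + e_3·(0) + e_4·(0) + e_5·(0) = 0
Solving this homogeneous linear system for the smallest-integer solution (first nonzero entry positive) gives (1, -1, 1, 1, 1).

(1, -1, 1, 1, 1)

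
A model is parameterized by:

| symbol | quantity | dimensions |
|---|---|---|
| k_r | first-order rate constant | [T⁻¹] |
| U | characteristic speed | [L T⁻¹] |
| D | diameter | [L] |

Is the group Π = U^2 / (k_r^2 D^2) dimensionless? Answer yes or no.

Sum the exponent of each base dimension across the product:
  M: −2·[k_r]_M + 2·[U]_M − 2·[D]_M = −2·(0) + 2·(0) − 2·(0) = 0
  L: −2·[k_r]_L + 2·[U]_L − 2·[D]_L = −2·(0) + 2·(1) − 2·(1) = 0
  T: −2·[k_r]_T + 2·[U]_T − 2·[D]_T = −2·(-1) + 2·(-1) − 2·(0) = 0
All base exponents vanish — dimensionless.

yes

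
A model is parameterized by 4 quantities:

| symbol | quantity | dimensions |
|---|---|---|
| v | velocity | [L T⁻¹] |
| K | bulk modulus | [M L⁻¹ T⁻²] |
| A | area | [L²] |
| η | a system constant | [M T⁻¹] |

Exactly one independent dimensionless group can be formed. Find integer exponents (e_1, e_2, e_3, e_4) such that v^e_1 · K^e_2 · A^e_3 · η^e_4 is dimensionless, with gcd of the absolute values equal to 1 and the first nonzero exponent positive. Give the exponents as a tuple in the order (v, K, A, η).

(1, -1, -1, 1)

M: e_1·(0) + e_2·(1) + e_3·(0) + e_4·(1) = 0
L: e_1·(1) + e_2·(-1) + e_3·(2) + e_4·(0) = 0
T: e_1·(-1) + e_2·(-2) + e_3·(0) + e_4·(-1) = 0
Solving this homogeneous linear system for the smallest-integer solution (first nonzero entry positive) gives (1, -1, -1, 1).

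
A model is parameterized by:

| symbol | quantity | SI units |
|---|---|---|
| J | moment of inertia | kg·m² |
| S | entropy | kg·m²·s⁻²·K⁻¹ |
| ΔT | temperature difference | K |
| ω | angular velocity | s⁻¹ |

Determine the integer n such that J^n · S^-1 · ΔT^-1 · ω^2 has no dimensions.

1

Balance the M exponent: (1)·n from J, plus −(1) − (0) + 2·(0) = -1 from the rest, must sum to zero.
n − 1 = 0, so n = 1.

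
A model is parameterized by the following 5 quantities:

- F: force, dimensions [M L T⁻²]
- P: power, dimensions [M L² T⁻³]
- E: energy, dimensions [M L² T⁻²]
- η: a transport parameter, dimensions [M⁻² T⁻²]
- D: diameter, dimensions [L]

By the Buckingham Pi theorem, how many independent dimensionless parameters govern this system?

2

There are 5 variables and 3 base dimensions (M, L, T).
The dimension matrix has rank 3.
Independent dimensionless groups: 5 − 3 = 2.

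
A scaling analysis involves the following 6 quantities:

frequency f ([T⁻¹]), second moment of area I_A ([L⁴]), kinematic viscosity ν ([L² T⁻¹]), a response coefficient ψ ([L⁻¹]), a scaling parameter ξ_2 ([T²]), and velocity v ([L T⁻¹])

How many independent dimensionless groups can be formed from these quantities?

There are 6 variables and 2 base dimensions (L, T).
The dimension matrix has rank 2.
Independent dimensionless groups: 6 − 2 = 4.

4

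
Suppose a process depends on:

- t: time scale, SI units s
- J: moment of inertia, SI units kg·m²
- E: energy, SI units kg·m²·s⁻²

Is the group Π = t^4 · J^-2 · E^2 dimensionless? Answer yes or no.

Sum the exponent of each base dimension across the product:
  M: 4·[t]_M − 2·[J]_M + 2·[E]_M = 4·(0) − 2·(1) + 2·(1) = 0
  L: 4·[t]_L − 2·[J]_L + 2·[E]_L = 4·(0) − 2·(2) + 2·(2) = 0
  T: 4·[t]_T − 2·[J]_T + 2·[E]_T = 4·(1) − 2·(0) + 2·(-2) = 0
All base exponents vanish — dimensionless.

yes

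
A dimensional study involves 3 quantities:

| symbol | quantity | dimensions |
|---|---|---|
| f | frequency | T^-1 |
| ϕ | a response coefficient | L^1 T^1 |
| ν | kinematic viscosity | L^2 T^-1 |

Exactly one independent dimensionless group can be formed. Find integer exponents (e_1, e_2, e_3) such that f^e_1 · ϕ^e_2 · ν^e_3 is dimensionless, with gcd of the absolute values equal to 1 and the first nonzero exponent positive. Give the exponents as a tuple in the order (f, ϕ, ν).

(3, 2, -1)

L: e_1·(0) + e_2·(1) + e_3·(2) = 0
T: e_1·(-1) + e_2·(1) + e_3·(-1) = 0
Solving this homogeneous linear system for the smallest-integer solution (first nonzero entry positive) gives (3, 2, -1).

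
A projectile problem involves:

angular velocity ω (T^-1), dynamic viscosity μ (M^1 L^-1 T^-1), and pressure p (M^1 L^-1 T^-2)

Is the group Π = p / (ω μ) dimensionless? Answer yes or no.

yes

Sum the exponent of each base dimension across the product:
  M: −[ω]_M − [μ]_M + [p]_M = −(0) − (1) + (1) = 0
  L: −[ω]_L − [μ]_L + [p]_L = −(0) − (-1) + (-1) = 0
  T: −[ω]_T − [μ]_T + [p]_T = −(-1) − (-1) + (-2) = 0
All base exponents vanish — dimensionless.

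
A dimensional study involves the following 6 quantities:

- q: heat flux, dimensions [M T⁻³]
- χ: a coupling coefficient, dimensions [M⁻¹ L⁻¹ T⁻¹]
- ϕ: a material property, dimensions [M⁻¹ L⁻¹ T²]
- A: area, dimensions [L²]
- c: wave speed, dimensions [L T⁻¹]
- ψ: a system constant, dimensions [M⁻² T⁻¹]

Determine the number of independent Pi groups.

There are 6 variables and 3 base dimensions (M, L, T).
The dimension matrix has rank 3.
Independent dimensionless groups: 6 − 3 = 3.

3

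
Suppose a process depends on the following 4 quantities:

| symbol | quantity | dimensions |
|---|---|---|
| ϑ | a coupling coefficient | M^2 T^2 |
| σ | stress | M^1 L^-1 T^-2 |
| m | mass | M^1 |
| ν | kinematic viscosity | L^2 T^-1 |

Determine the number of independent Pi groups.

There are 4 variables and 3 base dimensions (M, L, T).
The dimension matrix has rank 3.
Independent dimensionless groups: 4 − 3 = 1.

1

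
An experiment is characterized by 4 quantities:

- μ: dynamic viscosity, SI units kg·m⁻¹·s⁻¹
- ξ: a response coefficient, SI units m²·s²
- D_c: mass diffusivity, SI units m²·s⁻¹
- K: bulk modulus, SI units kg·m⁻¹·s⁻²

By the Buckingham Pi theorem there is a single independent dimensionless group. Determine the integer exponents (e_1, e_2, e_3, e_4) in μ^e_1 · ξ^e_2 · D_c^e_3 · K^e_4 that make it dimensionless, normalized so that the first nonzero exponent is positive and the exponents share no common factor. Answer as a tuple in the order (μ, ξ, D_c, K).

(3, -1, 1, -3)

M: e_1·(1) + e_2·(0) + e_3·(0) + e_4·(1) = 0
L: e_1·(-1) + e_2·(2) + e_3·(2) + e_4·(-1) = 0
T: e_1·(-1) + e_2·(2) + e_3·(-1) + e_4·(-2) = 0
Solving this homogeneous linear system for the smallest-integer solution (first nonzero entry positive) gives (3, -1, 1, -3).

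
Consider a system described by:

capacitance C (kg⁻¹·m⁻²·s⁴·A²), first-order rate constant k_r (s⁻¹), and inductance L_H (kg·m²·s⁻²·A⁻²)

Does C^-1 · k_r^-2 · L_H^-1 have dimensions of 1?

yes

Sum the exponent of each base dimension across the product:
  M: −[C]_M − 2·[k_r]_M − [L_H]_M = −(-1) − 2·(0) − (1) = 0
  L: −[C]_L − 2·[k_r]_L − [L_H]_L = −(-2) − 2·(0) − (2) = 0
  T: −[C]_T − 2·[k_r]_T − [L_H]_T = −(4) − 2·(-1) − (-2) = 0
  I: −[C]_I − 2·[k_r]_I − [L_H]_I = −(2) − 2·(0) − (-2) = 0
All base exponents vanish — dimensionless.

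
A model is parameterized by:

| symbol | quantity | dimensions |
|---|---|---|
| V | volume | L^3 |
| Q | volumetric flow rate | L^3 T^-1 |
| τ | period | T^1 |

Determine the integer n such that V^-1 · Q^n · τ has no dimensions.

1

Balance the L exponent: (3)·n from Q, plus −(3) + (0) = -3 from the rest, must sum to zero.
3n − 3 = 0, so n = 1.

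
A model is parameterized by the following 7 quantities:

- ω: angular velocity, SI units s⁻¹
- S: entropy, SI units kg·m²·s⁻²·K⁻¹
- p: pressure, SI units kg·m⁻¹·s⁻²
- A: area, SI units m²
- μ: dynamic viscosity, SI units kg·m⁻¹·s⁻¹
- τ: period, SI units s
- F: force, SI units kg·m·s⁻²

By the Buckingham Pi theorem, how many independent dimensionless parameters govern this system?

There are 7 variables and 4 base dimensions (M, L, T, Θ).
The dimension matrix has rank 4.
Independent dimensionless groups: 7 − 4 = 3.

3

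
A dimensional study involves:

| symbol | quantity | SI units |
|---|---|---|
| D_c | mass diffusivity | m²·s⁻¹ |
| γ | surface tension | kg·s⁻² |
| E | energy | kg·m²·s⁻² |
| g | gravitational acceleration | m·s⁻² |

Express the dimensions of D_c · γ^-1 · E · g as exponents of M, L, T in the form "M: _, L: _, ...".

M: 0, L: 5, T: -3

Collect each base-dimension exponent across the product:
  M: (0) − (1) + (1) + (0) = 0
  L: (2) − (0) + (2) + (1) = 5
  T: (-1) − (-2) + (-2) + (-2) = -3
So the dimensions are [L⁵ T⁻³].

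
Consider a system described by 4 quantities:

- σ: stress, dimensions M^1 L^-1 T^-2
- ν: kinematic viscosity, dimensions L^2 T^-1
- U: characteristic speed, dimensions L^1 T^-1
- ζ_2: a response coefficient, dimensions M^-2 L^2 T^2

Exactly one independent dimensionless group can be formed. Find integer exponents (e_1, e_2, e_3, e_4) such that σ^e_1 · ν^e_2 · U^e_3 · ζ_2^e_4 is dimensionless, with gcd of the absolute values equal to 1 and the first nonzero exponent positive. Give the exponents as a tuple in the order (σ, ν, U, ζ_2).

(2, 2, -4, 1)

M: e_1·(1) + e_2·(0) + e_3·(0) + e_4·(-2) = 0
L: e_1·(-1) + e_2·(2) + e_3·(1) + e_4·(2) = 0
T: e_1·(-2) + e_2·(-1) + e_3·(-1) + e_4·(2) = 0
Solving this homogeneous linear system for the smallest-integer solution (first nonzero entry positive) gives (2, 2, -4, 1).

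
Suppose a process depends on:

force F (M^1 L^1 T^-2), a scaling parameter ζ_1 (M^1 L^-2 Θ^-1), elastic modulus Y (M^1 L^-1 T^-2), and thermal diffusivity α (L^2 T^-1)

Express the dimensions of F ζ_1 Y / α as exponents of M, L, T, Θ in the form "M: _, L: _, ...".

Collect each base-dimension exponent across the product:
  M: (1) + (1) + (1) − (0) = 3
  L: (1) + (-2) + (-1) − (2) = -4
  T: (-2) + (0) + (-2) − (-1) = -3
  Θ: (0) + (-1) + (0) − (0) = -1
So the dimensions are [M³ L⁻⁴ T⁻³ Θ⁻¹].

M: 3, L: -4, T: -3, Θ: -1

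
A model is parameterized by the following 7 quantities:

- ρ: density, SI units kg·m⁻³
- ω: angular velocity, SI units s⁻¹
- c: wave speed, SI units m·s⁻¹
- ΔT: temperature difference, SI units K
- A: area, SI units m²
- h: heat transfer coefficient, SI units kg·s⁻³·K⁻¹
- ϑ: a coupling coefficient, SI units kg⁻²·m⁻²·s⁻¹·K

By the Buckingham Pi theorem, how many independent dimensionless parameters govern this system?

There are 7 variables and 4 base dimensions (M, L, T, Θ).
The dimension matrix has rank 4.
Independent dimensionless groups: 7 − 4 = 3.

3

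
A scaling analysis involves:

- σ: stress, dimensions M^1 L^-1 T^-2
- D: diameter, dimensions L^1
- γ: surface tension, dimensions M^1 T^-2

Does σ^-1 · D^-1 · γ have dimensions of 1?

Sum the exponent of each base dimension across the product:
  M: −[σ]_M − [D]_M + [γ]_M = −(1) − (0) + (1) = 0
  L: −[σ]_L − [D]_L + [γ]_L = −(-1) − (1) + (0) = 0
  T: −[σ]_T − [D]_T + [γ]_T = −(-2) − (0) + (-2) = 0
All base exponents vanish — dimensionless.

yes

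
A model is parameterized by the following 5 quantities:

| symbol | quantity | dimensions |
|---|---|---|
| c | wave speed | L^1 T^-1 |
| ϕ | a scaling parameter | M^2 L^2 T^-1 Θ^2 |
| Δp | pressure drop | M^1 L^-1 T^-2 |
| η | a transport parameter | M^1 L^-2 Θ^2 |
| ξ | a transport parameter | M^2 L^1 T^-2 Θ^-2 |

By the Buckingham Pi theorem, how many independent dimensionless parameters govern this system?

1

There are 5 variables and 4 base dimensions (M, L, T, Θ).
The dimension matrix has rank 4.
Independent dimensionless groups: 5 − 4 = 1.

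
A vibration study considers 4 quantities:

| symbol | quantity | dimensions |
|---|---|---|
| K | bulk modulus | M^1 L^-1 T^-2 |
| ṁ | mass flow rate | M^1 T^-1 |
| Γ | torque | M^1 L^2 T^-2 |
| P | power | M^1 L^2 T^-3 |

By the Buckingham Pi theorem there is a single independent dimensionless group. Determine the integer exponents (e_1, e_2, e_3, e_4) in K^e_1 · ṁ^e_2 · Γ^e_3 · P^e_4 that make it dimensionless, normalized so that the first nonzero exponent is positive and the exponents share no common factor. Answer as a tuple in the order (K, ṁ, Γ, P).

(2, -3, 4, -3)

M: e_1·(1) + e_2·(1) + e_3·(1) + e_4·(1) = 0
L: e_1·(-1) + e_2·(0) + e_3·(2) + e_4·(2) = 0
T: e_1·(-2) + e_2·(-1) + e_3·(-2) + e_4·(-3) = 0
Solving this homogeneous linear system for the smallest-integer solution (first nonzero entry positive) gives (2, -3, 4, -3).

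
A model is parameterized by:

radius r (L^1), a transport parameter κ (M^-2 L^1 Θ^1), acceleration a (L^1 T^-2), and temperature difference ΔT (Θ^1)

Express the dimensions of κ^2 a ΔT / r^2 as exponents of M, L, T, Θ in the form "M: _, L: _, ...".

Collect each base-dimension exponent across the product:
  M: −2·(0) + 2·(-2) + (0) + (0) = -4
  L: −2·(1) + 2·(1) + (1) + (0) = 1
  T: −2·(0) + 2·(0) + (-2) + (0) = -2
  Θ: −2·(0) + 2·(1) + (0) + (1) = 3
So the dimensions are [M⁻⁴ L T⁻² Θ³].

M: -4, L: 1, T: -2, Θ: 3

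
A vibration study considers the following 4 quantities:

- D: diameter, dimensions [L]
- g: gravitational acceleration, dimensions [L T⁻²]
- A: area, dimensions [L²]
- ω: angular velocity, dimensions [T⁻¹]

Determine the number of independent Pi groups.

There are 4 variables and 2 base dimensions (L, T).
The dimension matrix has rank 2.
Independent dimensionless groups: 4 − 2 = 2.

2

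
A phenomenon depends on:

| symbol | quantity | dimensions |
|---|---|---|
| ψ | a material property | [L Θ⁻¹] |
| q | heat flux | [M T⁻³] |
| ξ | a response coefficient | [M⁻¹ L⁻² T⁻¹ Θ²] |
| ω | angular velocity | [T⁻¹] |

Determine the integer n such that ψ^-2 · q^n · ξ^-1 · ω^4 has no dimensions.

Balance the M exponent: (1)·n from q, plus −2·(0) − (-1) + 4·(0) = 1 from the rest, must sum to zero.
n + 1 = 0, so n = -1.

-1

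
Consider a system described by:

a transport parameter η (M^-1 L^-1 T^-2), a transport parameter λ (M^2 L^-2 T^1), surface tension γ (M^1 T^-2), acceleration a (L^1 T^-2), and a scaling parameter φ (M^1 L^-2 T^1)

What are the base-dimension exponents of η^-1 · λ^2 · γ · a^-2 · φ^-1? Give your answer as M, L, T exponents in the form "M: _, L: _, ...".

Collect each base-dimension exponent across the product:
  M: −(-1) + 2·(2) + (1) − 2·(0) − (1) = 5
  L: −(-1) + 2·(-2) + (0) − 2·(1) − (-2) = -3
  T: −(-2) + 2·(1) + (-2) − 2·(-2) − (1) = 5
So the dimensions are [M⁵ L⁻³ T⁵].

M: 5, L: -3, T: 5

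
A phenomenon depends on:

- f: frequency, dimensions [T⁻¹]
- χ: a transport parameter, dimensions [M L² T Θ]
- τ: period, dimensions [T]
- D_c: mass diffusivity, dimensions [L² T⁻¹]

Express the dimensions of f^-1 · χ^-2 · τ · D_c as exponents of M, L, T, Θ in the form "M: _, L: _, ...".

Collect each base-dimension exponent across the product:
  M: −(0) − 2·(1) + (0) + (0) = -2
  L: −(0) − 2·(2) + (0) + (2) = -2
  T: −(-1) − 2·(1) + (1) + (-1) = -1
  Θ: −(0) − 2·(1) + (0) + (0) = -2
So the dimensions are [M⁻² L⁻² T⁻¹ Θ⁻²].

M: -2, L: -2, T: -1, Θ: -2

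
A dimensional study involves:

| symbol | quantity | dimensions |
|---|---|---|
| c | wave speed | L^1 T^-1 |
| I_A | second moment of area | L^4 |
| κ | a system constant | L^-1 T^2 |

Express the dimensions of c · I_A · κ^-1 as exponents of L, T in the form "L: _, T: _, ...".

L: 6, T: -3

Collect each base-dimension exponent across the product:
  L: (1) + (4) − (-1) = 6
  T: (-1) + (0) − (2) = -3
So the dimensions are [L⁶ T⁻³].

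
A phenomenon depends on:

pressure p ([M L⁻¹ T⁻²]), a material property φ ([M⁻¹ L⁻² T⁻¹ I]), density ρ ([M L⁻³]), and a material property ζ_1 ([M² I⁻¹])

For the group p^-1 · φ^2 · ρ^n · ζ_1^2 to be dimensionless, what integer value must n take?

Balance the M exponent: (1)·n from ρ, plus −(1) + 2·(-1) + 2·(2) = 1 from the rest, must sum to zero.
n + 1 = 0, so n = -1.

-1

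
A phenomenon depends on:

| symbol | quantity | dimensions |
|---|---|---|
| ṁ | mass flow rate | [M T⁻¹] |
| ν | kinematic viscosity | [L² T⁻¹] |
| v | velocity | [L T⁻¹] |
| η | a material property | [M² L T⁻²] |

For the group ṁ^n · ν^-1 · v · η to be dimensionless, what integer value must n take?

-2

Balance the M exponent: (1)·n from ṁ, plus −(0) + (0) + (2) = 2 from the rest, must sum to zero.
n + 2 = 0, so n = -2.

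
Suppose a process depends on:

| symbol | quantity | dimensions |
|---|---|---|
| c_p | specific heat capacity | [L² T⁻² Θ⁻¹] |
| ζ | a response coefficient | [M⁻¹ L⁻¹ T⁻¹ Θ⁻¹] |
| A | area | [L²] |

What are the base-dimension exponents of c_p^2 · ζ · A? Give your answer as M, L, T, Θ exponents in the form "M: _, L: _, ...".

M: -1, L: 5, T: -5, Θ: -3

Collect each base-dimension exponent across the product:
  M: 2·(0) + (-1) + (0) = -1
  L: 2·(2) + (-1) + (2) = 5
  T: 2·(-2) + (-1) + (0) = -5
  Θ: 2·(-1) + (-1) + (0) = -3
So the dimensions are [M⁻¹ L⁵ T⁻⁵ Θ⁻³].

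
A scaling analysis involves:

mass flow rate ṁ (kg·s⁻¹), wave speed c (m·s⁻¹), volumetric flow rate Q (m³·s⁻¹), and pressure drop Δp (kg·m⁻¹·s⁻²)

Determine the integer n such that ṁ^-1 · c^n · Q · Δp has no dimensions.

-2

Balance the L exponent: (1)·n from c, plus −(0) + (3) + (-1) = 2 from the rest, must sum to zero.
n + 2 = 0, so n = -2.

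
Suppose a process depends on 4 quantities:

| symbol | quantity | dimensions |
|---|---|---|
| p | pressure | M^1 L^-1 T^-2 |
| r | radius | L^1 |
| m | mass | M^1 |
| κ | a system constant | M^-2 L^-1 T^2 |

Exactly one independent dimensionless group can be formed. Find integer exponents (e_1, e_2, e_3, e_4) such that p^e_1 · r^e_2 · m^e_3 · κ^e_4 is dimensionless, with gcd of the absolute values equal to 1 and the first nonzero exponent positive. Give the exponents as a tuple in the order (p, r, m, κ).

(1, 2, 1, 1)

M: e_1·(1) + e_2·(0) + e_3·(1) + e_4·(-2) = 0
L: e_1·(-1) + e_2·(1) + e_3·(0) + e_4·(-1) = 0
T: e_1·(-2) + e_2·(0) + e_3·(0) + e_4·(2) = 0
Solving this homogeneous linear system for the smallest-integer solution (first nonzero entry positive) gives (1, 2, 1, 1).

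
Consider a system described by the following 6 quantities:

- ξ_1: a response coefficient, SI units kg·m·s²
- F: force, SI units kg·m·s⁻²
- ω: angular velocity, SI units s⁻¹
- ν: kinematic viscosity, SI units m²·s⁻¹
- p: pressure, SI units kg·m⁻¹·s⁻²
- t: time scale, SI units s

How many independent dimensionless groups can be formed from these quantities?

There are 6 variables and 3 base dimensions (M, L, T).
The dimension matrix has rank 3.
Independent dimensionless groups: 6 − 3 = 3.

3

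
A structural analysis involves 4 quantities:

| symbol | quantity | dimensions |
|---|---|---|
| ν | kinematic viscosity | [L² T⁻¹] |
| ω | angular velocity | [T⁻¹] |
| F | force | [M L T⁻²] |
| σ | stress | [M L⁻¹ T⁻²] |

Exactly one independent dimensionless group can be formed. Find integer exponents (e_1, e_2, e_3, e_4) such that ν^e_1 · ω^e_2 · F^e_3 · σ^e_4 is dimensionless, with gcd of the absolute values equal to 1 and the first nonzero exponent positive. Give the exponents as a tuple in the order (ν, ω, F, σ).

M: e_1·(0) + e_2·(0) + e_3·(1) + e_4·(1) = 0
L: e_1·(2) + e_2·(0) + e_3·(1) + e_4·(-1) = 0
T: e_1·(-1) + e_2·(-1) + e_3·(-2) + e_4·(-2) = 0
Solving this homogeneous linear system for the smallest-integer solution (first nonzero entry positive) gives (1, -1, -1, 1).

(1, -1, -1, 1)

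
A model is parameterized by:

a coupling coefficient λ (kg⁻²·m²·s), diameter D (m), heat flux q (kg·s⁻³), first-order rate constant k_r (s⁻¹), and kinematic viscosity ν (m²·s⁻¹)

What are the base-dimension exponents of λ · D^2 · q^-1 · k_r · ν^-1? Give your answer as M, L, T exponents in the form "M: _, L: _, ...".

M: -3, L: 2, T: 4

Collect each base-dimension exponent across the product:
  M: (-2) + 2·(0) − (1) + (0) − (0) = -3
  L: (2) + 2·(1) − (0) + (0) − (2) = 2
  T: (1) + 2·(0) − (-3) + (-1) − (-1) = 4
So the dimensions are [M⁻³ L² T⁴].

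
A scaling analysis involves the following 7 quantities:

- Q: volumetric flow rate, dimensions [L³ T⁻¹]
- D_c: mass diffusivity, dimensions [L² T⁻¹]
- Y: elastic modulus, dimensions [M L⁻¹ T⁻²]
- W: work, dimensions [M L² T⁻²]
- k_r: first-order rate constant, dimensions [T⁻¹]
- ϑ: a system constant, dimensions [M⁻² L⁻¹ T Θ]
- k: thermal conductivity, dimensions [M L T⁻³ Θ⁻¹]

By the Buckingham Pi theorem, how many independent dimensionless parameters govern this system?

There are 7 variables and 4 base dimensions (M, L, T, Θ).
The dimension matrix has rank 4.
Independent dimensionless groups: 7 − 4 = 3.

3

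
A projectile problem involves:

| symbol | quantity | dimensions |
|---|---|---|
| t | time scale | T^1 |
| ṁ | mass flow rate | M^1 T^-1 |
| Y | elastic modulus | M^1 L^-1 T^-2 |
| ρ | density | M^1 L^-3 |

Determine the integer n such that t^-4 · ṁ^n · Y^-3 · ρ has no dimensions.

2

Balance the M exponent: (1)·n from ṁ, plus −4·(0) − 3·(1) + (1) = -2 from the rest, must sum to zero.
n − 2 = 0, so n = 2.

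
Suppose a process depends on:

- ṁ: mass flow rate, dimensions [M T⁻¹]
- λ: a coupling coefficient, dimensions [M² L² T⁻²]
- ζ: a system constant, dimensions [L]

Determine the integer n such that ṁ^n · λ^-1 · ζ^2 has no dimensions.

Balance the M exponent: (1)·n from ṁ, plus −(2) + 2·(0) = -2 from the rest, must sum to zero.
n − 2 = 0, so n = 2.

2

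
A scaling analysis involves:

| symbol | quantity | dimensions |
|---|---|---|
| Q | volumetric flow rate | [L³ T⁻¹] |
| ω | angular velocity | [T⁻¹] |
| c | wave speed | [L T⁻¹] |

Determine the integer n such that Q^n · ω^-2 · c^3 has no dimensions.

Balance the L exponent: (3)·n from Q, plus −2·(0) + 3·(1) = 3 from the rest, must sum to zero.
3n + 3 = 0, so n = -1.

-1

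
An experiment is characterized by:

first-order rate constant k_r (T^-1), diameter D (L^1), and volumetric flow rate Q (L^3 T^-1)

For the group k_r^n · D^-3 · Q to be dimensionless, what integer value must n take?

Balance the T exponent: (-1)·n from k_r, plus −3·(0) + (-1) = -1 from the rest, must sum to zero.
−n − 1 = 0, so n = -1.

-1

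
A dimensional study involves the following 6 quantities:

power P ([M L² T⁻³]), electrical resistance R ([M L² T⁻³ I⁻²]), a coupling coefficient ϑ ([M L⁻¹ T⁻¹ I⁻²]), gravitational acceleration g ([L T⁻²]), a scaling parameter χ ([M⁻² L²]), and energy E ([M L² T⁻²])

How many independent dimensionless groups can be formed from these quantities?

2

There are 6 variables and 4 base dimensions (M, L, T, I).
The dimension matrix has rank 4.
Independent dimensionless groups: 6 − 4 = 2.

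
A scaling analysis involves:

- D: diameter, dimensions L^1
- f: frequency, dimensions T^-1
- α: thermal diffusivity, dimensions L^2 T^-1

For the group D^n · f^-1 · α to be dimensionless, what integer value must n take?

Balance the L exponent: (1)·n from D, plus −(0) + (2) = 2 from the rest, must sum to zero.
n + 2 = 0, so n = -2.

-2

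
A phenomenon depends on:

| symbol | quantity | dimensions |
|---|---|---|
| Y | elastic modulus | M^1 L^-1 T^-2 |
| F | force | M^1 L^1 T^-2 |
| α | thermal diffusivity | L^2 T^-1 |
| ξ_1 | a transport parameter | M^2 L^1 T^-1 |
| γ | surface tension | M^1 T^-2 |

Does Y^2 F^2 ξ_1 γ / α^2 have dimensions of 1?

Sum the exponent of each base dimension across the product:
  M: 2·[Y]_M + 2·[F]_M − 2·[α]_M + [ξ_1]_M + [γ]_M = 2·(1) + 2·(1) − 2·(0) + (2) + (1) = 7
  L: 2·[Y]_L + 2·[F]_L − 2·[α]_L + [ξ_1]_L + [γ]_L = 2·(-1) + 2·(1) − 2·(2) + (1) + (0) = -3
  T: 2·[Y]_T + 2·[F]_T − 2·[α]_T + [ξ_1]_T + [γ]_T = 2·(-2) + 2·(-2) − 2·(-1) + (-1) + (-2) = -9
Net dimensions [M⁷ L⁻³ T⁻⁹] ≠ [1] — not dimensionless.

no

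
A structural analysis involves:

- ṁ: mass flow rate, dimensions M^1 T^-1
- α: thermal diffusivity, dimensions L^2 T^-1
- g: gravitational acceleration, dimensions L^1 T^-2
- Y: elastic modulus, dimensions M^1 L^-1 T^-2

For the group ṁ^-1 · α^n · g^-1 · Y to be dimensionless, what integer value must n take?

1

Balance the L exponent: (2)·n from α, plus −(0) − (1) + (-1) = -2 from the rest, must sum to zero.
2n − 2 = 0, so n = 1.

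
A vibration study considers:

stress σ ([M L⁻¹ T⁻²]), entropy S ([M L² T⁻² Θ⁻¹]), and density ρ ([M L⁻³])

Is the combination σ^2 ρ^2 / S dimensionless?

Sum the exponent of each base dimension across the product:
  M: 2·[σ]_M − [S]_M + 2·[ρ]_M = 2·(1) − (1) + 2·(1) = 3
  L: 2·[σ]_L − [S]_L + 2·[ρ]_L = 2·(-1) − (2) + 2·(-3) = -10
  T: 2·[σ]_T − [S]_T + 2·[ρ]_T = 2·(-2) − (-2) + 2·(0) = -2
  Θ: 2·[σ]_Θ − [S]_Θ + 2·[ρ]_Θ = 2·(0) − (-1) + 2·(0) = 1
Net dimensions [M³ L⁻¹⁰ T⁻² Θ] ≠ [1] — not dimensionless.

no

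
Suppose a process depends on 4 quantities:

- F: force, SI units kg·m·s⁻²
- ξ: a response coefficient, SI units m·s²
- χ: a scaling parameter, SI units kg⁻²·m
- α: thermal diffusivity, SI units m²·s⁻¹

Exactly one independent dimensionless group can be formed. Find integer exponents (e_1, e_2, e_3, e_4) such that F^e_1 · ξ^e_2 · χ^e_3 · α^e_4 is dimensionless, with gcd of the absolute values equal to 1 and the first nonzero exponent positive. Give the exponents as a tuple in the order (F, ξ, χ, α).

M: e_1·(1) + e_2·(0) + e_3·(-2) + e_4·(0) = 0
L: e_1·(1) + e_2·(1) + e_3·(1) + e_4·(2) = 0
T: e_1·(-2) + e_2·(2) + e_3·(0) + e_4·(-1) = 0
Solving this homogeneous linear system for the smallest-integer solution (first nonzero entry positive) gives (2, 1, 1, -2).

(2, 1, 1, -2)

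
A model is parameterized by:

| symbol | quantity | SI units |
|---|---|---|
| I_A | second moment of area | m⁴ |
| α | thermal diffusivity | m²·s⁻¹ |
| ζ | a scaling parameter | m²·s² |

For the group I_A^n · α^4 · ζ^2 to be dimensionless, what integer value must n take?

Balance the L exponent: (4)·n from I_A, plus 4·(2) + 2·(2) = 12 from the rest, must sum to zero.
4n + 12 = 0, so n = -3.

-3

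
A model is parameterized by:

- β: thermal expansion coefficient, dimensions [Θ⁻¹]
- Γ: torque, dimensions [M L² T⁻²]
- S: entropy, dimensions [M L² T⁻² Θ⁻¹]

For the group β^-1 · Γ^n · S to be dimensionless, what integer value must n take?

Balance the M exponent: (1)·n from Γ, plus −(0) + (1) = 1 from the rest, must sum to zero.
n + 1 = 0, so n = -1.

-1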